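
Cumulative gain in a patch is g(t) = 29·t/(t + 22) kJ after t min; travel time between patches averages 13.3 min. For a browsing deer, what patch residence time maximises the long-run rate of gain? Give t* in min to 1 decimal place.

17.1 min

By the marginal value theorem, leave when the instantaneous gain rate g'(t) equals the habitat-wide average g(t)/(T + t).
g'(t) = 29·22/(t + 22)². Setting 29·22/(t+22)² = 29t/[(t+22)(13.3+t)] gives 22(13.3+t) = t(t+22), so t² = 22×13.3 = 292.6.
t* = √292.6 = 17.11 min.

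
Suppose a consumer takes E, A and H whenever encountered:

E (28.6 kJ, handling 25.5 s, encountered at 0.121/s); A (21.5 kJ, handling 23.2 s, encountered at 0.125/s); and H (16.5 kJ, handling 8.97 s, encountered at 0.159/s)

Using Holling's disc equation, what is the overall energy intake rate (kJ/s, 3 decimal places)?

Energy encountered per unit search time: 0.121×28.6 + 0.125×21.5 + 0.159×16.5 = 8.772 kJ/s.
Handling time per unit search time: 0.121×25.5 + 0.125×23.2 + 0.159×8.97 = 7.412.
Rate = 8.772/(1 + 7.412) = 1.043 kJ/s.

1.043 kJ/s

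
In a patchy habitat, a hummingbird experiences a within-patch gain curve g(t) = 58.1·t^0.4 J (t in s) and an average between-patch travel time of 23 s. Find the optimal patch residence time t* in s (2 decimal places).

Maximise g(t)/(T+t): set derivative to zero → g'(t)(T+t) = g(t).
g'(t) = 0.4·58.1·t^-0.6. Setting 0.4·58.1·t^-0.6 = 58.1·t^0.4/(23+t) gives 0.4(23+t) = t, so 0.60·t = 0.4×23.
t* = 0.4×23/0.60 = 15.33 s.

15.33 s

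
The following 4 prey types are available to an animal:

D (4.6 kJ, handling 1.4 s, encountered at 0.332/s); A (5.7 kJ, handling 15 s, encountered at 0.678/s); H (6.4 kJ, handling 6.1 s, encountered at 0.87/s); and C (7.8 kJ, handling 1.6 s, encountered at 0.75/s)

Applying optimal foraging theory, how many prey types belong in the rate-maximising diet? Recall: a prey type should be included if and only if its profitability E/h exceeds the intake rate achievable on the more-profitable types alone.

2

Profitabilities (E/h, kJ/s): C 4.88, D 3.29, H 1.05, A 0.38. Add prey in this order while the next type's profitability exceeds the intake rate on those already taken.
Rate on top 1: 2.659. D: 3.29 > 2.659 → include.
Rate on top 2: 2.768. H: 1.05 < 2.768 → exclude; stop.
Optimal diet: C, D — 2 of 4 types.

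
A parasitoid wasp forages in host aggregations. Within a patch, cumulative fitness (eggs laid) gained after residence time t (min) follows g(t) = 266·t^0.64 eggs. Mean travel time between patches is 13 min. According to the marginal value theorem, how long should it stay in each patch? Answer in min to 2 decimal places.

23.11 min

Optimal t* satisfies g'(t*) = g(t*)/(T + t*).
g'(t) = 0.64·266·t^-0.36. Setting 0.64·266·t^-0.36 = 266·t^0.64/(13+t) gives 0.64(13+t) = t, so 0.36·t = 0.64×13.
t* = 0.64×13/0.36 = 23.11 min.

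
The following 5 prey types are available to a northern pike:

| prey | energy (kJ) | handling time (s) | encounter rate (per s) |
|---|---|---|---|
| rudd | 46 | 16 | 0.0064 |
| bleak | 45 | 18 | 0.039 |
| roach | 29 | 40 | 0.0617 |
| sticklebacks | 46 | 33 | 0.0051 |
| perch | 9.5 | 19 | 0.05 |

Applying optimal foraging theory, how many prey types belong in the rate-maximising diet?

Profitabilities (E/h, kJ/s): rudd 2.88, bleak 2.5, sticklebacks 1.39, roach 0.725, perch 0.5. Add prey in this order while the next type's profitability exceeds the intake rate on those already taken.
Rate on top 1: 0.2671. bleak: 2.5 > 0.2671 → include.
Rate on top 2: 1.136. sticklebacks: 1.39 > 1.136 → include.
Rate on top 3: 1.158. roach: 0.725 < 1.158 → exclude; stop.
Optimal diet: rudd, bleak, sticklebacks — 3 of 5 types.

3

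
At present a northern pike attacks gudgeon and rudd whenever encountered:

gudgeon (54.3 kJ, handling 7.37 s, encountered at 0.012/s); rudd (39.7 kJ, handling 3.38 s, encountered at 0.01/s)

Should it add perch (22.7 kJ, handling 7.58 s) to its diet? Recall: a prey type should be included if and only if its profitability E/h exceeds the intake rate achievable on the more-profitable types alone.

Current rate: (0.012×54.3 + 0.01×39.7)/(1 + 0.012×7.37 + 0.01×3.38) = 0.9344 kJ/s.
perch: E/h = 22.7/7.58 = 2.995 kJ/s.
2.995 > 0.9344, so adding perch raises the average — include it.

Yes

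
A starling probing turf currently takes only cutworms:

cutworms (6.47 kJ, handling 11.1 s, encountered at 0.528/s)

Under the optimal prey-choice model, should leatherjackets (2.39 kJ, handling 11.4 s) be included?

No

Current rate: (0.528×6.47)/(1 + 0.528×11.1) = 0.4979 kJ/s.
leatherjackets: E/h = 2.39/11.4 = 0.2096 kJ/s.
0.2096 < 0.4979, so adding leatherjackets would lower the average — exclude it.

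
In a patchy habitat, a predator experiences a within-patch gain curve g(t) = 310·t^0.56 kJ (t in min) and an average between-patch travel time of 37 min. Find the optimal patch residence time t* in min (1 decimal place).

Optimal t* satisfies g'(t*) = g(t*)/(T + t*).
g'(t) = 0.56·310·t^-0.44. Setting 0.56·310·t^-0.44 = 310·t^0.56/(37+t) gives 0.56(37+t) = t, so 0.44·t = 0.56×37.
t* = 0.56×37/0.44 = 47.09 min.

47.1 min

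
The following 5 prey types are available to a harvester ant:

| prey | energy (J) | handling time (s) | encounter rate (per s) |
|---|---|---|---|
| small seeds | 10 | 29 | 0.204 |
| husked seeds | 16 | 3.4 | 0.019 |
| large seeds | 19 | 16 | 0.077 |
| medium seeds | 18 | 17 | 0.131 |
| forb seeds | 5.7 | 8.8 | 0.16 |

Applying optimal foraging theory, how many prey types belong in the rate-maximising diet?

Profitabilities (E/h, J/s): husked seeds 4.71, large seeds 1.19, medium seeds 1.06, forb seeds 0.648, small seeds 0.345. Add prey in this order while the next type's profitability exceeds the intake rate on those already taken.
Rate on top 1: 0.2856. large seeds: 1.19 > 0.2856 → include.
Rate on top 2: 0.7694. medium seeds: 1.06 > 0.7694 → include.
Rate on top 3: 0.9119. forb seeds: 0.648 < 0.9119 → exclude; stop.
Optimal diet: husked seeds, large seeds, medium seeds — 3 of 5 types.

3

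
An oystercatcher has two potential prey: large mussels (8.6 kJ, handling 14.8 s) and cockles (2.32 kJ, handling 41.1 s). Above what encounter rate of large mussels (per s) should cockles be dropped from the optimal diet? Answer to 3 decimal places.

Drop cockles once their profitability E₂/h₂ falls below the rate achievable on large mussels alone: E₂/h₂ = λE₁/(1 + λh₁).
Solve for λ: λE₁h₂ = E₂(1 + λh₁) → λ(E₁h₂ − E₂h₁) = E₂ → λ = E₂/(E₁h₂ − E₂h₁).
λ = 2.32/(8.6×41.1 − 2.32×14.8) = 2.32/319.1 = 0.00727 per s.

0.007 per s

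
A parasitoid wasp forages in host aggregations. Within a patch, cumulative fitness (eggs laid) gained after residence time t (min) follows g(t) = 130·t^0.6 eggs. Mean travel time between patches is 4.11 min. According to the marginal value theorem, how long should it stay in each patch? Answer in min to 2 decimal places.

6.17 min

Maximise g(t)/(T+t): set derivative to zero → g'(t)(T+t) = g(t).
g'(t) = 0.6·130·t^-0.4. Setting 0.6·130·t^-0.4 = 130·t^0.6/(4.11+t) gives 0.6(4.11+t) = t, so 0.40·t = 0.6×4.11.
t* = 0.6×4.11/0.40 = 6.165 min.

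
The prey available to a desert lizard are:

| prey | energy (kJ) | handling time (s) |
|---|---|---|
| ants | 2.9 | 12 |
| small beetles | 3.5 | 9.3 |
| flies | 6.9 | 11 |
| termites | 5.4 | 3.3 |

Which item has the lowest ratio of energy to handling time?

In descending order of E/h:
termites: 5.4/3.3 = 1.64 kJ/s
flies: 6.9/11 = 0.627 kJ/s
small beetles: 3.5/9.3 = 0.376 kJ/s
ants: 2.9/12 = 0.242 kJ/s

ants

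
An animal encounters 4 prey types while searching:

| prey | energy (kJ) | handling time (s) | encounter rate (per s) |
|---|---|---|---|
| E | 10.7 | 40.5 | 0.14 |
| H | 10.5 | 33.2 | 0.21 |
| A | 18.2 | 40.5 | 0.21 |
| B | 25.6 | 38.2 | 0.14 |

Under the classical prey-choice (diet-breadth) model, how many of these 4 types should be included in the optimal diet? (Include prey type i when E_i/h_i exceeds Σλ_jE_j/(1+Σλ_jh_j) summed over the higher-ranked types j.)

E/h in descending order: B 0.67, A 0.449, H 0.316, E 0.264 kJ/s. The optimal diet is the largest prefix of this list for which every included type satisfies E_i/h_i > R on the types above it.
Rate on top 1: 0.5646. A: 0.449 < 0.5646 → exclude; stop.
Optimal diet: B — 1 of 4 types.

1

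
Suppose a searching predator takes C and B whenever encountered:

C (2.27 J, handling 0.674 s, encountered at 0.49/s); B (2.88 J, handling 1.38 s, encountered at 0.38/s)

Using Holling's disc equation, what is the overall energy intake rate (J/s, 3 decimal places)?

R = (0.49×2.27 + 0.38×2.88) / (1 + 0.49×0.674 + 0.38×1.38) = 2.207/1.855 = 1.19 J/s.

1.190 J/s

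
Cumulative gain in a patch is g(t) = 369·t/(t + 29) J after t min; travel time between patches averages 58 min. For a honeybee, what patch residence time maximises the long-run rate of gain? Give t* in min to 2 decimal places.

Optimal t* satisfies g'(t*) = g(t*)/(T + t*).
g'(t) = 369·29/(t + 29)². Setting 369·29/(t+29)² = 369t/[(t+29)(58+t)] gives 29(58+t) = t(t+29), so t² = 29×58 = 1682.
t* = √1682 = 41.01 min.

41.01 min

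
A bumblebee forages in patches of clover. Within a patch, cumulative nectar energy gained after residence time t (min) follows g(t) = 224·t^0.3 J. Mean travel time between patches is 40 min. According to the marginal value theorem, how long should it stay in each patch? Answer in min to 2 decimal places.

17.14 min

Optimal t* satisfies g'(t*) = g(t*)/(T + t*).
g'(t) = 0.3·224·t^-0.7. Setting 0.3·224·t^-0.7 = 224·t^0.3/(40+t) gives 0.3(40+t) = t, so 0.70·t = 0.3×40.
t* = 0.3×40/0.70 = 17.14 min.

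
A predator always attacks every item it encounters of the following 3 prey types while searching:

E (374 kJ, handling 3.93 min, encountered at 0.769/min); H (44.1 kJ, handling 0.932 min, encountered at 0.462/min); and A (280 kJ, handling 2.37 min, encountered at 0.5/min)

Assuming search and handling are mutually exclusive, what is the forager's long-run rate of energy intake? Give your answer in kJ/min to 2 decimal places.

79.46 kJ/min

R = Σλ_iE_i / (1 + Σλ_ih_i)
Numerator: 0.769×374 + 0.462×44.1 + 0.5×280 = 448
Denominator: 1 + 0.769×3.93 + 0.462×0.932 + 0.5×2.37 = 5.638
R = 448/5.638 = 79.46 kJ/min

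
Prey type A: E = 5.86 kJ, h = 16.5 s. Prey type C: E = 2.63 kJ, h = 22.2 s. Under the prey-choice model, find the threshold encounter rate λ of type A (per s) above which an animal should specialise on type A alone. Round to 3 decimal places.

Drop type C once their profitability E₂/h₂ falls below the rate achievable on type A alone: E₂/h₂ = λE₁/(1 + λh₁).
Solve for λ: λE₁h₂ = E₂(1 + λh₁) → λ(E₁h₂ − E₂h₁) = E₂ → λ = E₂/(E₁h₂ − E₂h₁).
λ = 2.63/(5.86×22.2 − 2.63×16.5) = 2.63/86.7 = 0.03034 per s.

0.030 per s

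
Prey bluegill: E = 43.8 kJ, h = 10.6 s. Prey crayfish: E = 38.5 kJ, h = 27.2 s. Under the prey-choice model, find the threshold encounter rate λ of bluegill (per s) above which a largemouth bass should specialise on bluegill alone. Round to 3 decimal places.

Drop crayfish once their profitability E₂/h₂ falls below the rate achievable on bluegill alone: E₂/h₂ = λE₁/(1 + λh₁).
Solve for λ: λE₁h₂ = E₂(1 + λh₁) → λ(E₁h₂ − E₂h₁) = E₂ → λ = E₂/(E₁h₂ − E₂h₁).
λ = 38.5/(43.8×27.2 − 38.5×10.6) = 38.5/783.3 = 0.04915 per s.

0.049 per s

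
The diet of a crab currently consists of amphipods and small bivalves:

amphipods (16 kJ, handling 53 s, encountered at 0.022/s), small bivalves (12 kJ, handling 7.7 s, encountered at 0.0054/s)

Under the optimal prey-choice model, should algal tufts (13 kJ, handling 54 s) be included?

Yes

Intake rate on the current diet: R = (0.022×16 + 0.0054×12) / (1 + 0.022×53 + 0.0054×7.7) = 0.4168/2.208 = 0.1888 kJ/s.
algal tufts: E/h = 13/54 = 0.2407 kJ/s.
0.2407 > 0.1888, so adding algal tufts raises the average — include it.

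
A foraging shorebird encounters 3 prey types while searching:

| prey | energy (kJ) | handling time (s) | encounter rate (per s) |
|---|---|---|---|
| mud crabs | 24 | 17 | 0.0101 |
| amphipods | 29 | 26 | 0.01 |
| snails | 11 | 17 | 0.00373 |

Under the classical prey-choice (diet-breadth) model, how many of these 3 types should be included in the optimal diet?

Rank by E/h (kJ/s): mud crabs 1.41, amphipods 1.12, snails 0.647. Include each in turn until the next type's E/h falls below the running intake rate.
Rate on top 1: 0.2069. amphipods: 1.12 > 0.2069 → include.
Rate on top 2: 0.3719. snails: 0.647 > 0.3719 → include.
Optimal diet: mud crabs, amphipods, snails — 3 of 3 types.

3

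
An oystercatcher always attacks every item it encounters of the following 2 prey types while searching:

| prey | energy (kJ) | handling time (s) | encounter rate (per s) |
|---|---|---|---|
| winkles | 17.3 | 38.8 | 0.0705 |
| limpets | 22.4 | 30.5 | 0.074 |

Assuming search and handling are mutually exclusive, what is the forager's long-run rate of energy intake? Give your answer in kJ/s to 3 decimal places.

0.480 kJ/s

Energy encountered per unit search time: 0.0705×17.3 + 0.074×22.4 = 2.877 kJ/s.
Handling time per unit search time: 0.0705×38.8 + 0.074×30.5 = 4.992.
Rate = 2.877/(1 + 4.992) = 0.4801 kJ/s.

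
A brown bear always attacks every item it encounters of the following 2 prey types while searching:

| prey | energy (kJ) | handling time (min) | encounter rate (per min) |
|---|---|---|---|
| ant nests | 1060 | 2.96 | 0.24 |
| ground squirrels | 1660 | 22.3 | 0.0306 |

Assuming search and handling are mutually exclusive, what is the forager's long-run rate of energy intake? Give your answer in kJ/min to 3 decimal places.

Energy encountered per unit search time: 0.24×1060 + 0.0306×1660 = 305.2 kJ/min.
Handling time per unit search time: 0.24×2.96 + 0.0306×22.3 = 1.393.
Rate = 305.2/(1 + 1.393) = 127.5 kJ/min.

127.549 kJ/min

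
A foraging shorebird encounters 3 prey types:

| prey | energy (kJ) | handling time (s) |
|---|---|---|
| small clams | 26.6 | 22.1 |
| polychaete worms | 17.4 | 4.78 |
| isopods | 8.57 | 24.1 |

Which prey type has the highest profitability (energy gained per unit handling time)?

polychaete worms

In descending order of E/h:
polychaete worms: 17.4/4.78 = 3.64 kJ/s
small clams: 26.6/22.1 = 1.2 kJ/s
isopods: 8.57/24.1 = 0.356 kJ/s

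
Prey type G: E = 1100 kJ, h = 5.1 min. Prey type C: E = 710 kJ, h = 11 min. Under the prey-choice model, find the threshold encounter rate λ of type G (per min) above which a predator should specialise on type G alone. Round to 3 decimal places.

0.084 per min

Drop type C once their profitability E₂/h₂ falls below the rate achievable on type G alone: E₂/h₂ = λE₁/(1 + λh₁).
Solve for λ: λE₁h₂ = E₂(1 + λh₁) → λ(E₁h₂ − E₂h₁) = E₂ → λ = E₂/(E₁h₂ − E₂h₁).
λ = 710/(1100×11 − 710×5.1) = 710/8479 = 0.08374 per min.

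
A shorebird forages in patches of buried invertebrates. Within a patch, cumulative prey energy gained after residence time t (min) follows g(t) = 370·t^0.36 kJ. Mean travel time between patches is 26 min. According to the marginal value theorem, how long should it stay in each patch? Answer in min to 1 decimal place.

14.6 min

Maximise g(t)/(T+t): set derivative to zero → g'(t)(T+t) = g(t).
g'(t) = 0.36·370·t^-0.64. Setting 0.36·370·t^-0.64 = 370·t^0.36/(26+t) gives 0.36(26+t) = t, so 0.64·t = 0.36×26.
t* = 0.36×26/0.64 = 14.62 min.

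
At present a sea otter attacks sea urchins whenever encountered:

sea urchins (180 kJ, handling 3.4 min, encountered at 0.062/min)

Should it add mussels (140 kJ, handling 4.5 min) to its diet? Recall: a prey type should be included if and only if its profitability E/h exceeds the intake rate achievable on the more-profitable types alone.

On sea urchins alone, R = ΣλE/(1+Σλh) = 11.16/1.211 = 9.217 kJ/min.
Profitability of mussels: 140/4.5 = 31.11 kJ/min.
Since 31.11 > R, including mussels increases the long-run rate.

Yes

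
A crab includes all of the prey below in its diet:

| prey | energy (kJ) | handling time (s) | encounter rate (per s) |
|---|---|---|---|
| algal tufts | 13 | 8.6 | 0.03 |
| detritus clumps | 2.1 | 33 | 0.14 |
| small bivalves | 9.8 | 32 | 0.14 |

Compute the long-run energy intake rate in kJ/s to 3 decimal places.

R = Σλ_iE_i / (1 + Σλ_ih_i)
Numerator: 0.03×13 + 0.14×2.1 + 0.14×9.8 = 2.056
Denominator: 1 + 0.03×8.6 + 0.14×33 + 0.14×32 = 10.36
R = 2.056/10.36 = 0.1985 kJ/s

0.198 kJ/s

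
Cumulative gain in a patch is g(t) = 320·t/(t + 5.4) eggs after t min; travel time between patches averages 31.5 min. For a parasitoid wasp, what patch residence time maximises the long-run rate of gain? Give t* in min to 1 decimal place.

Optimal t* satisfies g'(t*) = g(t*)/(T + t*).
g'(t) = 320·5.4/(t + 5.4)². Setting 320·5.4/(t+5.4)² = 320t/[(t+5.4)(31.5+t)] gives 5.4(31.5+t) = t(t+5.4), so t² = 5.4×31.5 = 170.1.
t* = √170.1 = 13.04 min.

13.0 min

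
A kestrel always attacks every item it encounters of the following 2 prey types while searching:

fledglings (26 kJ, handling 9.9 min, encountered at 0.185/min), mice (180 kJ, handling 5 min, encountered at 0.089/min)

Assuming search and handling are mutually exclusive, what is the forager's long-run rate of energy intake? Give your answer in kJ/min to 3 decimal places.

6.357 kJ/min

R = Σλ_iE_i / (1 + Σλ_ih_i)
Numerator: 0.185×26 + 0.089×180 = 20.83
Denominator: 1 + 0.185×9.9 + 0.089×5 = 3.276
R = 20.83/3.276 = 6.357 kJ/min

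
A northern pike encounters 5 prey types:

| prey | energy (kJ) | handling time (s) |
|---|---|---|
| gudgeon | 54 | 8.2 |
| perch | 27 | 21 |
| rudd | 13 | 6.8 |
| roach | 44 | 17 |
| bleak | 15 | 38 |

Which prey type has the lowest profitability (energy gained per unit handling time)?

In descending order of E/h:
gudgeon: 54/8.2 = 6.59 kJ/s
roach: 44/17 = 2.59 kJ/s
rudd: 13/6.8 = 1.91 kJ/s
perch: 27/21 = 1.29 kJ/s
bleak: 15/38 = 0.395 kJ/s

bleak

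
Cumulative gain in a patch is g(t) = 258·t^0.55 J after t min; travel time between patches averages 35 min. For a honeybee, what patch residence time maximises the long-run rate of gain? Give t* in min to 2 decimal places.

42.78 min

By the marginal value theorem, leave when the instantaneous gain rate g'(t) equals the habitat-wide average g(t)/(T + t).
g'(t) = 0.55·258·t^-0.45. Setting 0.55·258·t^-0.45 = 258·t^0.55/(35+t) gives 0.55(35+t) = t, so 0.45·t = 0.55×35.
t* = 0.55×35/0.45 = 42.78 min.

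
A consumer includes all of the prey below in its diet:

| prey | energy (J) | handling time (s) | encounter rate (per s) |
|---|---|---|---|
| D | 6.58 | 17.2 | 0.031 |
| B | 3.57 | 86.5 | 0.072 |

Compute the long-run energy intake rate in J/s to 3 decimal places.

0.059 J/s

R = Σλ_iE_i / (1 + Σλ_ih_i)
Numerator: 0.031×6.58 + 0.072×3.57 = 0.461
Denominator: 1 + 0.031×17.2 + 0.072×86.5 = 7.761
R = 0.461/7.761 = 0.0594 J/s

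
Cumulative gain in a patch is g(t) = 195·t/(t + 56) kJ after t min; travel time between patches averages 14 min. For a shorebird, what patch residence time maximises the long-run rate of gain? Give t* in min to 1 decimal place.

By the marginal value theorem, leave when the instantaneous gain rate g'(t) equals the habitat-wide average g(t)/(T + t).
g'(t) = 195·56/(t + 56)². Setting 195·56/(t+56)² = 195t/[(t+56)(14+t)] gives 56(14+t) = t(t+56), so t² = 56×14 = 784.
t* = √784 = 28 min.

28.0 min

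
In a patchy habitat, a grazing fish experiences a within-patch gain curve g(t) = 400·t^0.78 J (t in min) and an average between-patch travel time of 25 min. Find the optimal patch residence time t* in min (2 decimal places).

Optimal t* satisfies g'(t*) = g(t*)/(T + t*).
g'(t) = 0.78·400·t^-0.22. Setting 0.78·400·t^-0.22 = 400·t^0.78/(25+t) gives 0.78(25+t) = t, so 0.22·t = 0.78×25.
t* = 0.78×25/0.22 = 88.64 min.

88.64 min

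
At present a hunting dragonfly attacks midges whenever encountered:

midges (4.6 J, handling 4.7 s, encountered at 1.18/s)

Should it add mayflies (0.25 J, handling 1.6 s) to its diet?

Current rate: (1.18×4.6)/(1 + 1.18×4.7) = 0.8292 J/s.
mayflies: E/h = 0.25/1.6 = 0.1562 J/s.
0.1562 < 0.8292, so adding mayflies would lower the average — exclude it.

No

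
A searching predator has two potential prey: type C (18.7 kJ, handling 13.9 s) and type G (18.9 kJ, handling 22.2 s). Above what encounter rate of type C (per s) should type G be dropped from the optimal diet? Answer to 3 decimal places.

0.124 per s

Drop type G once their profitability E₂/h₂ falls below the rate achievable on type C alone: E₂/h₂ = λE₁/(1 + λh₁).
Solve for λ: λE₁h₂ = E₂(1 + λh₁) → λ(E₁h₂ − E₂h₁) = E₂ → λ = E₂/(E₁h₂ − E₂h₁).
λ = 18.9/(18.7×22.2 − 18.9×13.9) = 18.9/152.4 = 0.124 per s.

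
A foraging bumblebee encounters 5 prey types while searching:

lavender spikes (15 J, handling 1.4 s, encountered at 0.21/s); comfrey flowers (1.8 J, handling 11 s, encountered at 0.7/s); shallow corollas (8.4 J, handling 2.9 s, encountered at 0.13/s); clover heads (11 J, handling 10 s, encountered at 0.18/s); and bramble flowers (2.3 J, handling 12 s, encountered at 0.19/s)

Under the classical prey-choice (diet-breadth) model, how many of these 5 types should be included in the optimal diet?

E/h in descending order: lavender spikes 10.7, shallow corollas 2.9, clover heads 1.1, bramble flowers 0.192, comfrey flowers 0.164 J/s. The optimal diet is the largest prefix of this list for which every included type satisfies E_i/h_i > R on the types above it.
Rate on top 1: 2.434. shallow corollas: 2.9 > 2.434 → include.
Rate on top 2: 2.539. clover heads: 1.1 < 2.539 → exclude; stop.
Optimal diet: lavender spikes, shallow corollas — 2 of 5 types.

2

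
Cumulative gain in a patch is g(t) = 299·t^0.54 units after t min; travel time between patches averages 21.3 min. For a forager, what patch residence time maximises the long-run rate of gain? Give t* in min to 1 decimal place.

By the marginal value theorem, leave when the instantaneous gain rate g'(t) equals the habitat-wide average g(t)/(T + t).
g'(t) = 0.54·299·t^-0.46. Setting 0.54·299·t^-0.46 = 299·t^0.54/(21.3+t) gives 0.54(21.3+t) = t, so 0.46·t = 0.54×21.3.
t* = 0.54×21.3/0.46 = 25 min.

25.0 min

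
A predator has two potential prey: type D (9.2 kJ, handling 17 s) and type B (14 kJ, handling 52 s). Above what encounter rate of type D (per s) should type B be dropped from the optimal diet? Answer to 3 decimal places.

0.058 per s

At the threshold, the rate on type D alone equals the profitability of type B: λ·9.2/(1 + λ·17) = 14/52 = 0.2692.
Rearranging, λ(9.2 − 0.2692×17) = 0.2692, so λ = 0.2692/4.623 = 0.05824 per s.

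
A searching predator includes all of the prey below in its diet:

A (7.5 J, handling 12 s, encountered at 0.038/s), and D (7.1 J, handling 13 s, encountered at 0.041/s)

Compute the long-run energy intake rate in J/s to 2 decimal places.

R = (0.038×7.5 + 0.041×7.1) / (1 + 0.038×12 + 0.041×13) = 0.5761/1.989 = 0.2896 J/s.

0.29 J/s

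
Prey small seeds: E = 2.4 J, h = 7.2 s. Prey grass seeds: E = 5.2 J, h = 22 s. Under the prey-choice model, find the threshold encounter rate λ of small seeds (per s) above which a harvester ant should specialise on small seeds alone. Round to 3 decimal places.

0.339 per s

The zero-one rule: include grass seeds iff E₂/h₂ > λE₁/(1+λh₁). Equality gives the switch point.
λE₁h₂ = E₂ + λE₂h₁ ⇒ λ = E₂/(E₁h₂ − E₂h₁) = 5.2/(52.8 − 37.44) = 0.3385 per s.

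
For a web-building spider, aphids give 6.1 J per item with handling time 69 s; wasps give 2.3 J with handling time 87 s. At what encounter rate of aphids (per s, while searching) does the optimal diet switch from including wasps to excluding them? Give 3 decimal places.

0.006 per s

Drop wasps once their profitability E₂/h₂ falls below the rate achievable on aphids alone: E₂/h₂ = λE₁/(1 + λh₁).
Solve for λ: λE₁h₂ = E₂(1 + λh₁) → λ(E₁h₂ − E₂h₁) = E₂ → λ = E₂/(E₁h₂ − E₂h₁).
λ = 2.3/(6.1×87 − 2.3×69) = 2.3/372 = 0.006183 per s.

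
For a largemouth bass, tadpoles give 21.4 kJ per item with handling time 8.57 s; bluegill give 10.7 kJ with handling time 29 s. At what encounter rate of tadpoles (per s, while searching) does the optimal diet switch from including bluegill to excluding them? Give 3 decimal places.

0.020 per s

The zero-one rule: include bluegill iff E₂/h₂ > λE₁/(1+λh₁). Equality gives the switch point.
λE₁h₂ = E₂ + λE₂h₁ ⇒ λ = E₂/(E₁h₂ − E₂h₁) = 10.7/(620.6 − 91.7) = 0.02023 per s.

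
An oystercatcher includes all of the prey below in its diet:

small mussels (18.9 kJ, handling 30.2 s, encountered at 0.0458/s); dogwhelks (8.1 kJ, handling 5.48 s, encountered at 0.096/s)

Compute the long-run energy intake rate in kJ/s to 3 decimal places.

0.565 kJ/s

Energy encountered per unit search time: 0.0458×18.9 + 0.096×8.1 = 1.643 kJ/s.
Handling time per unit search time: 0.0458×30.2 + 0.096×5.48 = 1.909.
Rate = 1.643/(1 + 1.909) = 0.5648 kJ/s.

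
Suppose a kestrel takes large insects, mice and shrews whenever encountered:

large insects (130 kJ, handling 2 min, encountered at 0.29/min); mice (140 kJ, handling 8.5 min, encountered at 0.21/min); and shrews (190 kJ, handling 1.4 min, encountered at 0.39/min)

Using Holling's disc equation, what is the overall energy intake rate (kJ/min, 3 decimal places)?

36.103 kJ/min

R = (0.29×130 + 0.21×140 + 0.39×190) / (1 + 0.29×2 + 0.21×8.5 + 0.39×1.4) = 141.2/3.911 = 36.1 kJ/min.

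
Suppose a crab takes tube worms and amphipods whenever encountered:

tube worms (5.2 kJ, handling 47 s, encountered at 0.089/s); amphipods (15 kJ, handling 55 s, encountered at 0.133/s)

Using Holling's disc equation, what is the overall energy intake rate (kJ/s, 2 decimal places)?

0.20 kJ/s

R = Σλ_iE_i / (1 + Σλ_ih_i)
Numerator: 0.089×5.2 + 0.133×15 = 2.458
Denominator: 1 + 0.089×47 + 0.133×55 = 12.5
R = 2.458/12.5 = 0.1967 kJ/s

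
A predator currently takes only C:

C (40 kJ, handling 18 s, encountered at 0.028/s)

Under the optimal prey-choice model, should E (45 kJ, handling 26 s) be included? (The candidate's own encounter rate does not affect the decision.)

Current rate: (0.028×40)/(1 + 0.028×18) = 0.7447 kJ/s.
Profitability of E: 45/26 = 1.731 kJ/s.
1.731 > 0.7447, so adding E raises the average — include it.

Yes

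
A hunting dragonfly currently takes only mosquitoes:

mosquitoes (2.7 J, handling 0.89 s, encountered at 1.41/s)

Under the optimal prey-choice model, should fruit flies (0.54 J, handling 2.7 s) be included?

Intake rate on the current diet: R = (1.41×2.7) / (1 + 1.41×0.89) = 3.807/2.255 = 1.688 J/s.
fruit flies: E/h = 0.54/2.7 = 0.2 J/s.
0.2 < 1.688, so adding fruit flies would lower the average — exclude it.

No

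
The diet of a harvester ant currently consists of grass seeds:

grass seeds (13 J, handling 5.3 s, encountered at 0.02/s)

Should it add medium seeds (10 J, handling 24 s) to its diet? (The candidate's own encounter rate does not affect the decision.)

Yes

Current rate: (0.02×13)/(1 + 0.02×5.3) = 0.2351 J/s.
Profitability of medium seeds: 10/24 = 0.4167 J/s.
Since 0.4167 > R, including medium seeds increases the long-run rate.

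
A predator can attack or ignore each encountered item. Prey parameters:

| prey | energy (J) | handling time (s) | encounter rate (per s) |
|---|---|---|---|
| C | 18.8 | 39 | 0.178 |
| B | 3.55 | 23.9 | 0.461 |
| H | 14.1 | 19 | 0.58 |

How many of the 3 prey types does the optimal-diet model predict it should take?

1

E/h in descending order: H 0.742, C 0.482, B 0.149 J/s. The optimal diet is the largest prefix of this list for which every included type satisfies E_i/h_i > R on the types above it.
Rate on top 1: 0.6804. C: 0.482 < 0.6804 → exclude; stop.
Optimal diet: H — 1 of 3 types.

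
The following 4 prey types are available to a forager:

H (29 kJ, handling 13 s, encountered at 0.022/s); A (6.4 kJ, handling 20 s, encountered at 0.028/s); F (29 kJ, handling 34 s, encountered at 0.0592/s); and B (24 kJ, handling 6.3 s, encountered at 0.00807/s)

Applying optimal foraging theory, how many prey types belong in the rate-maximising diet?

E/h in descending order: B 3.81, H 2.23, F 0.853, A 0.32 kJ/s. The optimal diet is the largest prefix of this list for which every included type satisfies E_i/h_i > R on the types above it.
Rate on top 1: 0.1843. H: 2.23 > 0.1843 → include.
Rate on top 2: 0.6221. F: 0.853 > 0.6221 → include.
Rate on top 3: 0.7608. A: 0.32 < 0.7608 → exclude; stop.
Optimal diet: B, H, F — 3 of 4 types.

3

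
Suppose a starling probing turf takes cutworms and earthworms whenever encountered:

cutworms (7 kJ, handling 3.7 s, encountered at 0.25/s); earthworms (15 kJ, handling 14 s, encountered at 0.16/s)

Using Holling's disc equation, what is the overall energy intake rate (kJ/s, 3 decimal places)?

0.996 kJ/s

Energy encountered per unit search time: 0.25×7 + 0.16×15 = 4.15 kJ/s.
Handling time per unit search time: 0.25×3.7 + 0.16×14 = 3.165.
Rate = 4.15/(1 + 3.165) = 0.9964 kJ/s.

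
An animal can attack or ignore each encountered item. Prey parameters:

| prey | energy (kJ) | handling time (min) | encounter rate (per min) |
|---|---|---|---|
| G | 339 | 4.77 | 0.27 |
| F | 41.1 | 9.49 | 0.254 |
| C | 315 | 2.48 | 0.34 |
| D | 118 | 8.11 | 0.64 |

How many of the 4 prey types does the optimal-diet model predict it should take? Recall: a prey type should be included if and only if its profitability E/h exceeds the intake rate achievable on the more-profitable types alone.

2

Rank by E/h (kJ/min): C 127, G 71.1, D 14.5, F 4.33. Include each in turn until the next type's E/h falls below the running intake rate.
Rate on top 1: 58.11. G: 71.1 > 58.11 → include.
Rate on top 2: 63.44. D: 14.5 < 63.44 → exclude; stop.
Optimal diet: C, G — 2 of 4 types.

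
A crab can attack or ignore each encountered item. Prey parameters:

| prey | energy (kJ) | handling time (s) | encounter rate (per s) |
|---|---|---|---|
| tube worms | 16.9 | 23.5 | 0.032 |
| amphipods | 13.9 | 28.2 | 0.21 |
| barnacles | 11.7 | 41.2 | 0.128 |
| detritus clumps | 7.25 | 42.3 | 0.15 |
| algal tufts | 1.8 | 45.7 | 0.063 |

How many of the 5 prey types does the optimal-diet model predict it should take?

2

E/h in descending order: tube worms 0.719, amphipods 0.493, barnacles 0.284, detritus clumps 0.171, algal tufts 0.0394 kJ/s. The optimal diet is the largest prefix of this list for which every included type satisfies E_i/h_i > R on the types above it.
Rate on top 1: 0.3087. amphipods: 0.493 > 0.3087 → include.
Rate on top 2: 0.4508. barnacles: 0.284 < 0.4508 → exclude; stop.
Optimal diet: tube worms, amphipods — 2 of 5 types.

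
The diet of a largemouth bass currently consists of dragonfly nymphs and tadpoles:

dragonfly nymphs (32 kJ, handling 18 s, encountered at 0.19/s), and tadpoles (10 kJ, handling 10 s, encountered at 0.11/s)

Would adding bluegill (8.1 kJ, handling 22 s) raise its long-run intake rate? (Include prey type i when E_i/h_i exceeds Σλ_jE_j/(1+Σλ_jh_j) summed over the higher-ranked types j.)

No

Intake rate on the current diet: R = (0.19×32 + 0.11×10) / (1 + 0.19×18 + 0.11×10) = 7.18/5.52 = 1.301 kJ/s.
bluegill: E/h = 8.1/22 = 0.3682 kJ/s.
0.3682 < 1.301, so adding bluegill would lower the average — exclude it.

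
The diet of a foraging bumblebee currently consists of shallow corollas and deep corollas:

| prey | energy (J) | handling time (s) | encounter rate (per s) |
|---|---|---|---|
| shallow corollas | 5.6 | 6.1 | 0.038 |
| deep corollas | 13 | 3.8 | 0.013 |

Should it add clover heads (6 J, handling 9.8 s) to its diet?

Intake rate on the current diet: R = (0.038×5.6 + 0.013×13) / (1 + 0.038×6.1 + 0.013×3.8) = 0.3818/1.281 = 0.298 J/s.
Profitability of clover heads: 6/9.8 = 0.6122 J/s.
0.6122 > 0.298, so adding clover heads raises the average — include it.

Yes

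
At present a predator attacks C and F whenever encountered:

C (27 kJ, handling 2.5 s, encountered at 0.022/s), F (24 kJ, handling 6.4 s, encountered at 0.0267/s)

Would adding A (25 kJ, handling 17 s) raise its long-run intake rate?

Current rate: (0.022×27 + 0.0267×24)/(1 + 0.022×2.5 + 0.0267×6.4) = 1.007 kJ/s.
A: E/h = 25/17 = 1.471 kJ/s.
1.471 > 1.007, so adding A raises the average — include it.

Yes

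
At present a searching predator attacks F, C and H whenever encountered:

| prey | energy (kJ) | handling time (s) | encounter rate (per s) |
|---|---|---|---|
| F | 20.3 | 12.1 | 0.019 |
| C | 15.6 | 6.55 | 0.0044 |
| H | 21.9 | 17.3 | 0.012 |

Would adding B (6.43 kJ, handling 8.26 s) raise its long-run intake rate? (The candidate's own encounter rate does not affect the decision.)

Yes

Intake rate on the current diet: R = (0.019×20.3 + 0.0044×15.6 + 0.012×21.9) / (1 + 0.019×12.1 + 0.0044×6.55 + 0.012×17.3) = 0.7171/1.466 = 0.4891 kJ/s.
Profitability of B: 6.43/8.26 = 0.7785 kJ/s.
Since 0.7785 > R, including B increases the long-run rate.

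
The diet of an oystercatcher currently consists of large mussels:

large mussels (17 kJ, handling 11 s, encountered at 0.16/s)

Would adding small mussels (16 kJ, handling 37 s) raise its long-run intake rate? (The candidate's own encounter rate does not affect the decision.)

No

Intake rate on the current diet: R = (0.16×17) / (1 + 0.16×11) = 2.72/2.76 = 0.9855 kJ/s.
Profitability of small mussels: 16/37 = 0.4324 kJ/s.
Since 0.4324 < R, time spent handling small mussels is better spent searching.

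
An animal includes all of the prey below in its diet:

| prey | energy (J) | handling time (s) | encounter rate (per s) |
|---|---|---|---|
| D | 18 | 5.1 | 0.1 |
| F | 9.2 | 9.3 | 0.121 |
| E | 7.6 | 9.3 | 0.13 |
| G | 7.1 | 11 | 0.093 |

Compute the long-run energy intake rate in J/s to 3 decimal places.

0.937 J/s

R = Σλ_iE_i / (1 + Σλ_ih_i)
Numerator: 0.1×18 + 0.121×9.2 + 0.13×7.6 + 0.093×7.1 = 4.561
Denominator: 1 + 0.1×5.1 + 0.121×9.3 + 0.13×9.3 + 0.093×11 = 4.867
R = 4.561/4.867 = 0.9372 J/s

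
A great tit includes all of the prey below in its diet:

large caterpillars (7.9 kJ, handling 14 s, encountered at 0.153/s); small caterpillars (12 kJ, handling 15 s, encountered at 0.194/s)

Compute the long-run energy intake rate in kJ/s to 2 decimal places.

R = Σλ_iE_i / (1 + Σλ_ih_i)
Numerator: 0.153×7.9 + 0.194×12 = 3.537
Denominator: 1 + 0.153×14 + 0.194×15 = 6.052
R = 3.537/6.052 = 0.5844 kJ/s

0.58 kJ/s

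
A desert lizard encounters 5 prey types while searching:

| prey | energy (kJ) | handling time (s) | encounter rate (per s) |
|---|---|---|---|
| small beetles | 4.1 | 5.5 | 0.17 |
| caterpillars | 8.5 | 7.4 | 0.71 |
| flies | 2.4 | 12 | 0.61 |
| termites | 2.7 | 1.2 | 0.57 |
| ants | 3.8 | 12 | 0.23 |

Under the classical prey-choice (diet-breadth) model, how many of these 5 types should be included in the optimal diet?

Rank by E/h (kJ/s): termites 2.25, caterpillars 1.15, small beetles 0.745, ants 0.317, flies 0.2. Include each in turn until the next type's E/h falls below the running intake rate.
Rate on top 1: 0.9139. caterpillars: 1.15 > 0.9139 → include.
Rate on top 2: 1.092. small beetles: 0.745 < 1.092 → exclude; stop.
Optimal diet: termites, caterpillars — 2 of 5 types.

2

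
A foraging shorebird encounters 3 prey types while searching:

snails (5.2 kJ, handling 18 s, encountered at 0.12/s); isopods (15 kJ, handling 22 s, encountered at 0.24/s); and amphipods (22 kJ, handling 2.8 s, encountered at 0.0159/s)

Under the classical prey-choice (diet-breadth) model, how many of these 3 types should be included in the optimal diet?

2

Profitabilities (E/h, kJ/s): amphipods 7.86, isopods 0.682, snails 0.289. Add prey in this order while the next type's profitability exceeds the intake rate on those already taken.
Rate on top 1: 0.3349. isopods: 0.682 > 0.3349 → include.
Rate on top 2: 0.6245. snails: 0.289 < 0.6245 → exclude; stop.
Optimal diet: amphipods, isopods — 2 of 3 types.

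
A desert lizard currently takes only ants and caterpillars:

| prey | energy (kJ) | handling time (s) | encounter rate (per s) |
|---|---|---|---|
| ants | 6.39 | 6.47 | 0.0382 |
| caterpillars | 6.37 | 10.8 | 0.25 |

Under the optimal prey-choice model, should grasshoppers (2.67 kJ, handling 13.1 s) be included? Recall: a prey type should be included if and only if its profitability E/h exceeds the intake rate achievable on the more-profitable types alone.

No

On ants and caterpillars alone, R = ΣλE/(1+Σλh) = 1.837/3.947 = 0.4653 kJ/s.
Profitability of grasshoppers: 2.67/13.1 = 0.2038 kJ/s.
Since 0.2038 < R, time spent handling grasshoppers is better spent searching.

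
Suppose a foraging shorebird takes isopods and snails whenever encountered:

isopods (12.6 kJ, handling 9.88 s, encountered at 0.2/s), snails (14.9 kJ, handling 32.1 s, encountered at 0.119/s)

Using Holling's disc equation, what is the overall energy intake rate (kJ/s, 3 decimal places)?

0.632 kJ/s

R = (0.2×12.6 + 0.119×14.9) / (1 + 0.2×9.88 + 0.119×32.1) = 4.293/6.796 = 0.6317 kJ/s.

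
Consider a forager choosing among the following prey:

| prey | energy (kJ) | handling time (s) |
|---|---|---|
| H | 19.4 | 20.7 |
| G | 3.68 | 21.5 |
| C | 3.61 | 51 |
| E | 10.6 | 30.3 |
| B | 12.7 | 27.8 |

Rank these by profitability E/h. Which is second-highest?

Profitability E/h (kJ/s): H = 19.4/20.7 = 0.937, G = 3.68/21.5 = 0.171, C = 3.61/51 = 0.0708, E = 10.6/30.3 = 0.35, B = 12.7/27.8 = 0.457.
Ranked: H > B > E > G > C.

B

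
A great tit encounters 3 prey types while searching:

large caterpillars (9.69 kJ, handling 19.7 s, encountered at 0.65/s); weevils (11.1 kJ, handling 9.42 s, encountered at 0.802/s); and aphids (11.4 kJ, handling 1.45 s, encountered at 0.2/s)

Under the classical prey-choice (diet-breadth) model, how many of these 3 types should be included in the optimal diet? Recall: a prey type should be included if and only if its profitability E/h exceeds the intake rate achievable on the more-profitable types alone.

Rank by E/h (kJ/s): aphids 7.86, weevils 1.18, large caterpillars 0.492. Include each in turn until the next type's E/h falls below the running intake rate.
Rate on top 1: 1.767. weevils: 1.18 < 1.767 → exclude; stop.
Optimal diet: aphids — 1 of 3 types.

1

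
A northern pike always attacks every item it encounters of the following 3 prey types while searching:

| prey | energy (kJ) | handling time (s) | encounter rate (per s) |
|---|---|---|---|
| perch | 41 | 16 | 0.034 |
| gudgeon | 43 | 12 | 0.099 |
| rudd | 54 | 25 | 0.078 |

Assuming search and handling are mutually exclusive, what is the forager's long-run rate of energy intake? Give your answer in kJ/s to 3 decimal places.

R = (0.034×41 + 0.099×43 + 0.078×54) / (1 + 0.034×16 + 0.099×12 + 0.078×25) = 9.863/4.682 = 2.107 kJ/s.

2.107 kJ/s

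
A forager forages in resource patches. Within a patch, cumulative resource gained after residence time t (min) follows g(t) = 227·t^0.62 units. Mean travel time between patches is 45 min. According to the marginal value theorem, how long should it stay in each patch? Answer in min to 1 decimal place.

73.4 min

By the marginal value theorem, leave when the instantaneous gain rate g'(t) equals the habitat-wide average g(t)/(T + t).
g'(t) = 0.62·227·t^-0.38. Setting 0.62·227·t^-0.38 = 227·t^0.62/(45+t) gives 0.62(45+t) = t, so 0.38·t = 0.62×45.
t* = 0.62×45/0.38 = 73.42 min.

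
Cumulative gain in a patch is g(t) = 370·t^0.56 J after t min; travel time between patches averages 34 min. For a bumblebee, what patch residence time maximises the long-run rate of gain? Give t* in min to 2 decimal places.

By the marginal value theorem, leave when the instantaneous gain rate g'(t) equals the habitat-wide average g(t)/(T + t).
g'(t) = 0.56·370·t^-0.44. Setting 0.56·370·t^-0.44 = 370·t^0.56/(34+t) gives 0.56(34+t) = t, so 0.44·t = 0.56×34.
t* = 0.56×34/0.44 = 43.27 min.

43.27 min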